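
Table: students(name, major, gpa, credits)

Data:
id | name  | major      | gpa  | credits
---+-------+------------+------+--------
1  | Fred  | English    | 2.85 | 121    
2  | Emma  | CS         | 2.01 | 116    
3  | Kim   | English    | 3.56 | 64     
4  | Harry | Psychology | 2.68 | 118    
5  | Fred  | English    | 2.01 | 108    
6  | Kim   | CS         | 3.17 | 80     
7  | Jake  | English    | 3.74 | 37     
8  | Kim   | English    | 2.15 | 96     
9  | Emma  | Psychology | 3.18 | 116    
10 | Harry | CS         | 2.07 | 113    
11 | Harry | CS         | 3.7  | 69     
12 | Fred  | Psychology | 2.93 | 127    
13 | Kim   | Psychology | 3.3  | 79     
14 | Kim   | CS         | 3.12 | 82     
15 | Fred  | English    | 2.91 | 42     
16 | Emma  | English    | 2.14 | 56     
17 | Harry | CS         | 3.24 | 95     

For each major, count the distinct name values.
SELECT major, COUNT(DISTINCT name)
FROM students
GROUP BY major

Result:
  CS: 3 distinct
  English: 4 distinct
  Psychology: 4 distinct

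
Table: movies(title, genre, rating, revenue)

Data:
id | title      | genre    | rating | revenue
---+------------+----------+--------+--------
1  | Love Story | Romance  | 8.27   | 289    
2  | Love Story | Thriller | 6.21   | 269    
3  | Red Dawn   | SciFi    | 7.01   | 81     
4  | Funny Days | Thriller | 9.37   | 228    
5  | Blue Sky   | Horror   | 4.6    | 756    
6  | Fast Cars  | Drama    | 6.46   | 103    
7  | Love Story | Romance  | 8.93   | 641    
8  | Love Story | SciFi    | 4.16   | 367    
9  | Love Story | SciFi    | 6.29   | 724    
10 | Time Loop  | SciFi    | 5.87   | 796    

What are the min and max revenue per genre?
SELECT genre, MIN(revenue), MAX(revenue)
FROM movies
GROUP BY genre

Result:
  Drama: min=103, max=103
  Horror: min=756, max=756
  Romance: min=289, max=641
  SciFi: min=81, max=796
  Thriller: min=228, max=269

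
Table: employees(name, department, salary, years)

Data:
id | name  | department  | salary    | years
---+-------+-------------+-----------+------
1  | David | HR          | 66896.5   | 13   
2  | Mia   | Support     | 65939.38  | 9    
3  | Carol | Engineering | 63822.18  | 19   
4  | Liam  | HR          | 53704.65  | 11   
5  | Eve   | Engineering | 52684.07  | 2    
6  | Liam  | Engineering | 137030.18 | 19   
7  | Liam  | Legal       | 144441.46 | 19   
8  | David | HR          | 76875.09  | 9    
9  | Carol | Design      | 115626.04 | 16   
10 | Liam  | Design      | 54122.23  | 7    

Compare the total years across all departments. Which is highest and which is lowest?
SELECT department, SUM(years)
FROM employees
GROUP BY department
ORDER BY SUM(years)

All groups:
  Support: 9
  Legal: 19
  Design: 23
  HR: 33
  Engineering: 40

Highest: Engineering (40)
Lowest: Support (9)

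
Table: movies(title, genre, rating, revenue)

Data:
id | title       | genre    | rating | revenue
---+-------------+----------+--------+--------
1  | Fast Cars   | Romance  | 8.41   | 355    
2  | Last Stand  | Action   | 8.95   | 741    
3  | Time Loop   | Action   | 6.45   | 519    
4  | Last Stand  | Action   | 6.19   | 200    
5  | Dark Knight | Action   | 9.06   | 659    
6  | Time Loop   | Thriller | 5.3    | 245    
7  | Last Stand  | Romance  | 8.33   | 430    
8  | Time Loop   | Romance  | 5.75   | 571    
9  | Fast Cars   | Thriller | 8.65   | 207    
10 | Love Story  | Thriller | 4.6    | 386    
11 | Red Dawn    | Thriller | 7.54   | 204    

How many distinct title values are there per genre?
SELECT genre, COUNT(DISTINCT title)
FROM movies
GROUP BY genre

Result:
  Action: 3 distinct
  Romance: 3 distinct
  Thriller: 4 distinct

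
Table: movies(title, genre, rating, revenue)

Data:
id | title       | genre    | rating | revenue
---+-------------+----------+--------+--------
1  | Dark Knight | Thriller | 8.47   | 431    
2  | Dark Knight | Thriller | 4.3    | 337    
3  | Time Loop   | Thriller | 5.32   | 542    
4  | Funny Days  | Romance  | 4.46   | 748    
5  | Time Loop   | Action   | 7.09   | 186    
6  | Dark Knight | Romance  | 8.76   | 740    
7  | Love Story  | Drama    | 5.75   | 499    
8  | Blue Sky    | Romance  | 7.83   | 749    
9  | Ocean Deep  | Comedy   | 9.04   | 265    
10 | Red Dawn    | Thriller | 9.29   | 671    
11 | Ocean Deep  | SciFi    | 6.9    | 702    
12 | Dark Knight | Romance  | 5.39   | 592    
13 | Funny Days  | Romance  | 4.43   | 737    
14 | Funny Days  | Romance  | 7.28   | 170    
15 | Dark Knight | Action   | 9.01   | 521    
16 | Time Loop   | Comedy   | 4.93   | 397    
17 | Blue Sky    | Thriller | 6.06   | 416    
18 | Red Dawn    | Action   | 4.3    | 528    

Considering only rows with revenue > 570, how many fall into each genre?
SELECT genre, COUNT(*)
FROM movies
WHERE revenue > 570
GROUP BY genre

Note: WHERE filters rows before grouping.

Result:
  Romance: 5
  SciFi: 1
  Thriller: 1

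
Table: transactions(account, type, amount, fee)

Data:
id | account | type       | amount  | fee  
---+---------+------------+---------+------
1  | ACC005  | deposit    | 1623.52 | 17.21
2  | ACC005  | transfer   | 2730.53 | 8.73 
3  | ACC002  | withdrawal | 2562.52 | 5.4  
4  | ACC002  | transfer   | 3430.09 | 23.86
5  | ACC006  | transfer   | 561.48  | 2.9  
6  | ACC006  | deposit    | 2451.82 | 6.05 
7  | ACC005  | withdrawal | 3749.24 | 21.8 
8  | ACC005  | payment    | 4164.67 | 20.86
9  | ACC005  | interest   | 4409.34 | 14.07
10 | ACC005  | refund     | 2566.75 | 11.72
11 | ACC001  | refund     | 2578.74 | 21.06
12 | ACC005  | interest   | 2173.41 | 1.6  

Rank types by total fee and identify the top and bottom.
SELECT type, SUM(fee)
FROM transactions
GROUP BY type
ORDER BY SUM(fee)

All groups:
  interest: 15.67
  payment: 20.86
  deposit: 23.26
  withdrawal: 27.20
  refund: 32.78
  transfer: 35.49

Highest: transfer (35.49)
Lowest: interest (15.67)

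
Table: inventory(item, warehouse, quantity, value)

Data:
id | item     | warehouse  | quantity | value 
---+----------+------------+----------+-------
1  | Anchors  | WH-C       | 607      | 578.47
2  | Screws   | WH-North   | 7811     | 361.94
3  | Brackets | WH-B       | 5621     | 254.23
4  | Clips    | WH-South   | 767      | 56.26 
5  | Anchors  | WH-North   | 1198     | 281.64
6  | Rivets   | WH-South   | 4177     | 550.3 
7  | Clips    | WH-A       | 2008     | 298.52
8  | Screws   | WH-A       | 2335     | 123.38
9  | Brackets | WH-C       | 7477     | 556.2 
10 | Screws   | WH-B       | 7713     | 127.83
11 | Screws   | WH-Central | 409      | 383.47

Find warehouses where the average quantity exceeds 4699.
SELECT warehouse, AVG(quantity)
FROM inventory
GROUP BY warehouse
HAVING AVG(quantity) > 4699

Result:
  WH-B: avg=6667.00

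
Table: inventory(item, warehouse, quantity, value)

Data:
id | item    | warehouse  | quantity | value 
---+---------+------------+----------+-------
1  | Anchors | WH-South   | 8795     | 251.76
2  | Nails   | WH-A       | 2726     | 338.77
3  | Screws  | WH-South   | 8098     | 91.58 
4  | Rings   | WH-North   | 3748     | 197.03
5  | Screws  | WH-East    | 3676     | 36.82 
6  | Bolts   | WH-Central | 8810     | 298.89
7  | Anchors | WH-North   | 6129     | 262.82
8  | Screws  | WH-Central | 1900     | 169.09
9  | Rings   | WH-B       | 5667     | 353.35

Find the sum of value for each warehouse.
SELECT warehouse, SUM(value) as result
FROM inventory
GROUP BY warehouse

Result:
  WH-A: 338.77
  WH-B: 353.35
  WH-Central: 467.98
  WH-East: 36.82
  WH-North: 459.85
  WH-South: 343.34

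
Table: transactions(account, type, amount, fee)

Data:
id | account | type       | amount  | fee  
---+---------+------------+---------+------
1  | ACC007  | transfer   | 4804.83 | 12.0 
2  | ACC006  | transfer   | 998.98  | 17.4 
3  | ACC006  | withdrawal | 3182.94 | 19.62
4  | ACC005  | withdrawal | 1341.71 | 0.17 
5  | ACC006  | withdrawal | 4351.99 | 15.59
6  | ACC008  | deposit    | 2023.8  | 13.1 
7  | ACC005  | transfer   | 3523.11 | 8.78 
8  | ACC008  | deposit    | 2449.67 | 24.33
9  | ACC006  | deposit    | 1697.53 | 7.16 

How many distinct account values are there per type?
SELECT type, COUNT(DISTINCT account)
FROM transactions
GROUP BY type

Result:
  deposit: 2 distinct
  transfer: 3 distinct
  withdrawal: 2 distinct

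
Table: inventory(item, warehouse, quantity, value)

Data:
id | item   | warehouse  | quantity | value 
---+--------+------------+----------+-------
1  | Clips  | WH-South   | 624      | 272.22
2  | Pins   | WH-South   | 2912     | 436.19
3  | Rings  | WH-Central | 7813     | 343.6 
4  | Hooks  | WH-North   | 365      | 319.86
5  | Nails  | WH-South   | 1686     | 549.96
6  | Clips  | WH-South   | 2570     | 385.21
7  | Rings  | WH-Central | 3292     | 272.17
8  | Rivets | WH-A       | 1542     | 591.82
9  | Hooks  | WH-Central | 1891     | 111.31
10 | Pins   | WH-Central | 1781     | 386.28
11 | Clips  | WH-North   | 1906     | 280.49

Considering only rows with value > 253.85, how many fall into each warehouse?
SELECT warehouse, COUNT(*)
FROM inventory
WHERE value > 253.85
GROUP BY warehouse

Note: WHERE filters rows before grouping.

Result:
  WH-A: 1
  WH-Central: 3
  WH-North: 2
  WH-South: 4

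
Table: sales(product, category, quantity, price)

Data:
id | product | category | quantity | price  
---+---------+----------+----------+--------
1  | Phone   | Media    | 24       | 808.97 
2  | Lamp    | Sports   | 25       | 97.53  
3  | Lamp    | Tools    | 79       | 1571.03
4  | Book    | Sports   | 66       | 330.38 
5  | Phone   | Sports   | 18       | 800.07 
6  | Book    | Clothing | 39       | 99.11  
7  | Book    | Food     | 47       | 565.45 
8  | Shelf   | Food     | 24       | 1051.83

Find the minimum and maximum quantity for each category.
SELECT category, MIN(quantity), MAX(quantity)
FROM sales
GROUP BY category

Result:
  Clothing: min=39, max=39
  Food: min=24, max=47
  Media: min=24, max=24
  Sports: min=18, max=66
  Tools: min=79, max=79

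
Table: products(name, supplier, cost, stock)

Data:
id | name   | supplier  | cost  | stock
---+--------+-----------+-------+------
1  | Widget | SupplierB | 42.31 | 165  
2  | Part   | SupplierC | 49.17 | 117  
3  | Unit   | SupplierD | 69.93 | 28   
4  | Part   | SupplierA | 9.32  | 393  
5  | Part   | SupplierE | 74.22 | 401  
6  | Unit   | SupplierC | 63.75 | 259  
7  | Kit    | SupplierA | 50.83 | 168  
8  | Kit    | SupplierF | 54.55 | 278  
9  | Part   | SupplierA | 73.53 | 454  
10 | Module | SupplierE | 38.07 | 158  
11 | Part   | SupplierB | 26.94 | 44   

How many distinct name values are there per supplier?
SELECT supplier, COUNT(DISTINCT name)
FROM products
GROUP BY supplier

Result:
  SupplierA: 2 distinct
  SupplierB: 2 distinct
  SupplierC: 2 distinct
  SupplierD: 1 distinct
  SupplierE: 2 distinct
  SupplierF: 1 distinct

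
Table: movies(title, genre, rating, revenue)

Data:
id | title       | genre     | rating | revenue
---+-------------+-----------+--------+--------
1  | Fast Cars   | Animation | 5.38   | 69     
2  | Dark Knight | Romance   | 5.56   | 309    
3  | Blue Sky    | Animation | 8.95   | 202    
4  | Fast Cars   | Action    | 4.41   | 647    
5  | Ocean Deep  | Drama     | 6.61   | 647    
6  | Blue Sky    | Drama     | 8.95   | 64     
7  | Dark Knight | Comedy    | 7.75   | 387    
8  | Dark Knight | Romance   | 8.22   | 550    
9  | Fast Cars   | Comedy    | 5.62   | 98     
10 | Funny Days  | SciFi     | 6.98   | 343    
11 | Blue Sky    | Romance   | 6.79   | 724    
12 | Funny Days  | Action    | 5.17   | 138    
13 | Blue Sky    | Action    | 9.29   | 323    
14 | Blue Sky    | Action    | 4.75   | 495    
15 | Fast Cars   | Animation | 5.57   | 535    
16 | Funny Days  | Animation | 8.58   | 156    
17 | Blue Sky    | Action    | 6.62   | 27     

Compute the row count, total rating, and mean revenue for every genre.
SELECT genre,
       COUNT(*) as cnt,
       SUM(rating) as total_rating,
       AVG(revenue) as avg_revenue
FROM movies
GROUP BY genre

Result:
  Action: 5 records, 30.24 total rating, 326.00 avg revenue
  Animation: 4 records, 28.48 total rating, 240.50 avg revenue
  Comedy: 2 records, 13.37 total rating, 242.50 avg revenue
  Drama: 2 records, 15.56 total rating, 355.50 avg revenue
  Romance: 3 records, 20.57 total rating, 527.67 avg revenue
  SciFi: 1 records, 6.98 total rating, 343.00 avg revenue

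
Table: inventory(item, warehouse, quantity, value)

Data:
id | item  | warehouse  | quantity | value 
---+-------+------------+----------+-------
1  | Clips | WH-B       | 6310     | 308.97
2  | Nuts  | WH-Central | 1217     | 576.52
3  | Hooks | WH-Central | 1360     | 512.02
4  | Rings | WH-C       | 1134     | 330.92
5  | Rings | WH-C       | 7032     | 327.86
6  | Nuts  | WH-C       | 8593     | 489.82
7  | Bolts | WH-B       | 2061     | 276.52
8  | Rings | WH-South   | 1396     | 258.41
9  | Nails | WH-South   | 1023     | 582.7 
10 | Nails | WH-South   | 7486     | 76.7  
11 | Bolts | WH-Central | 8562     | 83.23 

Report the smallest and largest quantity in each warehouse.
SELECT warehouse, MIN(quantity), MAX(quantity)
FROM inventory
GROUP BY warehouse

Result:
  WH-B: min=2061, max=6310
  WH-C: min=1134, max=8593
  WH-Central: min=1217, max=8562
  WH-South: min=1023, max=7486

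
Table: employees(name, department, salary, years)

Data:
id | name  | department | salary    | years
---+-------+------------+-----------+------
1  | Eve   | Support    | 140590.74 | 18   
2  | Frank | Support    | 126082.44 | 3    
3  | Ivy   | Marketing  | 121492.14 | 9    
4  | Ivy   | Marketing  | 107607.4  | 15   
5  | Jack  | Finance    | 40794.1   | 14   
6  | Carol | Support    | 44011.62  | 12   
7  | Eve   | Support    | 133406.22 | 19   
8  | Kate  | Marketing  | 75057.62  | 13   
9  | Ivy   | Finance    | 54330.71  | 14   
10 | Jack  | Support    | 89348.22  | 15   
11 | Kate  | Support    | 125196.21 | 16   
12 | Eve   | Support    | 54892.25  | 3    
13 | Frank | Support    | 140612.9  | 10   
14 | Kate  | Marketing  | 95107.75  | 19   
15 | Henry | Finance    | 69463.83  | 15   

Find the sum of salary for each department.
SELECT department, SUM(salary) as result
FROM employees
GROUP BY department

Result:
  Finance: 164588.64
  Marketing: 399264.91
  Support: 854140.60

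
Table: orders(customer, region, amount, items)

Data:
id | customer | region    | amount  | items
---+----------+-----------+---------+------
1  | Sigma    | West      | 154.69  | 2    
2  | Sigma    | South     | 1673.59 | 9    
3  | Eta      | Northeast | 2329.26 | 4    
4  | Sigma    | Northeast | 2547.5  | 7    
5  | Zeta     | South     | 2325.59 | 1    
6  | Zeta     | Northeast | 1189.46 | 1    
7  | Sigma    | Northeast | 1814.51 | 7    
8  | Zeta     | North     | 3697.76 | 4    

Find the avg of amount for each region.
SELECT region, AVG(amount) as result
FROM orders
GROUP BY region

Result:
  North: 3697.76
  Northeast: 1970.18
  South: 1999.59
  West: 154.69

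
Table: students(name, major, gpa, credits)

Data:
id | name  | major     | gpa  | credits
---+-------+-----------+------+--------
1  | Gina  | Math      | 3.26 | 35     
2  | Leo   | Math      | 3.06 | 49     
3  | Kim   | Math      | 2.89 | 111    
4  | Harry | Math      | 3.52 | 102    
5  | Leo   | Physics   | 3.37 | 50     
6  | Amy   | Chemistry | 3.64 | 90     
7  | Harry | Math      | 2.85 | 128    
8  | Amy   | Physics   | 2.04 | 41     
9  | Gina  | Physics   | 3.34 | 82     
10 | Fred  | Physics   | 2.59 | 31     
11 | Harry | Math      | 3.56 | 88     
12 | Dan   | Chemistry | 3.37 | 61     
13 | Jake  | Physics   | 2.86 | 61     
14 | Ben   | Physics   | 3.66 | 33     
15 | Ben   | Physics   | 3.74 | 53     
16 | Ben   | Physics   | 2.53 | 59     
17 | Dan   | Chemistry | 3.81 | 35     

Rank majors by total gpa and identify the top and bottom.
SELECT major, SUM(gpa)
FROM students
GROUP BY major
ORDER BY SUM(gpa)

All groups:
  Chemistry: 10.82
  Math: 19.14
  Physics: 24.13

Highest: Physics (24.13)
Lowest: Chemistry (10.82)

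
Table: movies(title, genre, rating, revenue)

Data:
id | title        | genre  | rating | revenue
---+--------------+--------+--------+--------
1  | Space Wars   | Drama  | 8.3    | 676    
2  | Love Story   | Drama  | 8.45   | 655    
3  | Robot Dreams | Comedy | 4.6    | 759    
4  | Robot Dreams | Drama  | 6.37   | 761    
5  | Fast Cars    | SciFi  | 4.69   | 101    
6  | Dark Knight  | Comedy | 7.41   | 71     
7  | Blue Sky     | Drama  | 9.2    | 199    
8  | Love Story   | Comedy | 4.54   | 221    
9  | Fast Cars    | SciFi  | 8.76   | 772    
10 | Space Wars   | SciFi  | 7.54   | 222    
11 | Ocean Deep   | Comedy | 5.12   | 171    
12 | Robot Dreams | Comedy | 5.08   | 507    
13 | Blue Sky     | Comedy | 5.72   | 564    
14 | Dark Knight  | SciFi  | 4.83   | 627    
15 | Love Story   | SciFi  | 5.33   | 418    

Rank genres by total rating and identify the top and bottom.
SELECT genre, SUM(rating)
FROM movies
GROUP BY genre
ORDER BY SUM(rating)

All groups:
  SciFi: 31.15
  Drama: 32.32
  Comedy: 32.47

Highest: Comedy (32.47)
Lowest: SciFi (31.15)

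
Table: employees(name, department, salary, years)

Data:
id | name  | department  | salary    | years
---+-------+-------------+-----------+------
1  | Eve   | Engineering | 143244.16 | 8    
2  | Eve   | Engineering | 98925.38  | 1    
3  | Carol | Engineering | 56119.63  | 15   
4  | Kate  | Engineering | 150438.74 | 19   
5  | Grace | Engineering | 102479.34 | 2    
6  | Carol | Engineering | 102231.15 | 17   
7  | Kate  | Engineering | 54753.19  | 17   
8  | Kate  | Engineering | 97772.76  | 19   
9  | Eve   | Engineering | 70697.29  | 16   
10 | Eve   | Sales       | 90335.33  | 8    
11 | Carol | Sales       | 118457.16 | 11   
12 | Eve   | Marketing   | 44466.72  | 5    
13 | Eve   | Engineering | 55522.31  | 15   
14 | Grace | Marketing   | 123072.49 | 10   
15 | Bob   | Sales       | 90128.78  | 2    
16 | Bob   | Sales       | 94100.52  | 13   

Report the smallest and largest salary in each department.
SELECT department, MIN(salary), MAX(salary)
FROM employees
GROUP BY department

Result:
  Engineering: min=54753.19, max=150438.74
  Marketing: min=44466.72, max=123072.49
  Sales: min=90128.78, max=118457.16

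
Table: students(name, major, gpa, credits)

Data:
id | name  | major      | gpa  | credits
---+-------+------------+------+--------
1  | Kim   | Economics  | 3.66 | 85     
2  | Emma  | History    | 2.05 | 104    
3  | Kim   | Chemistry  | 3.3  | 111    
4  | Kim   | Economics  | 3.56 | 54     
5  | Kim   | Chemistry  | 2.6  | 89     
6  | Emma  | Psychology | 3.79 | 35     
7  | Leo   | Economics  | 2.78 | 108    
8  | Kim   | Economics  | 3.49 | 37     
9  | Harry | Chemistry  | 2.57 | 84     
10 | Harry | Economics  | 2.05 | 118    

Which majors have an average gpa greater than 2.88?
SELECT major, AVG(gpa)
FROM students
GROUP BY major
HAVING AVG(gpa) > 2.88

Result:
  Economics: avg=3.11
  Psychology: avg=3.79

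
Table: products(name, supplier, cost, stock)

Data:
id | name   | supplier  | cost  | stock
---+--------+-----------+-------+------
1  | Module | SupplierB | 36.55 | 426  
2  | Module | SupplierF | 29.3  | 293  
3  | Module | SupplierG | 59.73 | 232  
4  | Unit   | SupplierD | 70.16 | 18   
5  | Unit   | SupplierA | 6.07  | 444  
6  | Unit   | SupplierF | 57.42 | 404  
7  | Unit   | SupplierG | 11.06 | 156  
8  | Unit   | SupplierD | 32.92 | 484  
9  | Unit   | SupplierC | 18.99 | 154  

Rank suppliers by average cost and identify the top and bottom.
SELECT supplier, AVG(cost)
FROM products
GROUP BY supplier
ORDER BY AVG(cost)

All groups:
  SupplierA: 6.07
  SupplierC: 18.99
  SupplierG: 35.40
  SupplierB: 36.55
  SupplierF: 43.36
  SupplierD: 51.54

Highest: SupplierD (51.54)
Lowest: SupplierA (6.07)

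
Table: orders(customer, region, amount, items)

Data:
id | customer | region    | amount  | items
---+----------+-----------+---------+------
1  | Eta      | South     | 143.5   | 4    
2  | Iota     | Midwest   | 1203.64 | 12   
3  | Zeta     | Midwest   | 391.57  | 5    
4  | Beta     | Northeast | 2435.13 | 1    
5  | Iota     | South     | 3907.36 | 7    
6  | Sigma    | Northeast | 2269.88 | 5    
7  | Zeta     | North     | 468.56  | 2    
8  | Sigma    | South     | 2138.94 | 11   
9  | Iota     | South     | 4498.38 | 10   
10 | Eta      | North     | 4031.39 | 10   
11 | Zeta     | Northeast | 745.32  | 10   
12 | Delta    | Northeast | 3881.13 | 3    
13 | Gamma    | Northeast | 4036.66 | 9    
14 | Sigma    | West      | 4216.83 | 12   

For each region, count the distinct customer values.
SELECT region, COUNT(DISTINCT customer)
FROM orders
GROUP BY region

Result:
  Midwest: 2 distinct
  North: 2 distinct
  Northeast: 5 distinct
  South: 3 distinct
  West: 1 distinct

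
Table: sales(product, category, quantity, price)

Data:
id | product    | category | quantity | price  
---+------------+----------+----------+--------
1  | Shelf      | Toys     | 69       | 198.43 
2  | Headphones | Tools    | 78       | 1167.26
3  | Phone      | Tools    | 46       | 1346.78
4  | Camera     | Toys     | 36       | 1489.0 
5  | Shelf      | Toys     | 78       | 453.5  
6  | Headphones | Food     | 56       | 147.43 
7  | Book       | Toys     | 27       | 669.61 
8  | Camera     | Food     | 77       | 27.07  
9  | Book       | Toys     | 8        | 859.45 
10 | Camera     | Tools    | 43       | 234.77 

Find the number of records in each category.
SELECT category, COUNT(*) as count
FROM sales
GROUP BY category

Result:
  Food: 2
  Tools: 3
  Toys: 5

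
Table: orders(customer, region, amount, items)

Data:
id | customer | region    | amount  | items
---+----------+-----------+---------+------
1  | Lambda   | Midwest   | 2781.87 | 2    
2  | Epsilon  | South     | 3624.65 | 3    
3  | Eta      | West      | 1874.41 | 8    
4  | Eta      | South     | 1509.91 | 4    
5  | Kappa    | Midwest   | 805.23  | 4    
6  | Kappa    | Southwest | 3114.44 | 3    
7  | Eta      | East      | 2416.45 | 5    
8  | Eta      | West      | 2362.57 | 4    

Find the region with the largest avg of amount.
SELECT region, AVG(amount) as val
FROM orders
GROUP BY region
ORDER BY val DESC
LIMIT 1

Result: Southwest with avg(amount) = 3114.44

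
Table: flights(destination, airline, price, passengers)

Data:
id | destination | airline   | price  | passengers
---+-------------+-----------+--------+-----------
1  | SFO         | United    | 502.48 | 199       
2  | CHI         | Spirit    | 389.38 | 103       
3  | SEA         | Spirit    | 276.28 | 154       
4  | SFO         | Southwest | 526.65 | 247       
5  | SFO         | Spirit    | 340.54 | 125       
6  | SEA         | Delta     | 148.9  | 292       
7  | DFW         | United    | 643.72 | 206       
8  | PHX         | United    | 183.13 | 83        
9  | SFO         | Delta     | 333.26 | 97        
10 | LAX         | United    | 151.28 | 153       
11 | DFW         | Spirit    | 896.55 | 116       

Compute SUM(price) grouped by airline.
SELECT airline, SUM(price) as result
FROM flights
GROUP BY airline

Result:
  Delta: 482.16
  Southwest: 526.65
  Spirit: 1902.75
  United: 1480.61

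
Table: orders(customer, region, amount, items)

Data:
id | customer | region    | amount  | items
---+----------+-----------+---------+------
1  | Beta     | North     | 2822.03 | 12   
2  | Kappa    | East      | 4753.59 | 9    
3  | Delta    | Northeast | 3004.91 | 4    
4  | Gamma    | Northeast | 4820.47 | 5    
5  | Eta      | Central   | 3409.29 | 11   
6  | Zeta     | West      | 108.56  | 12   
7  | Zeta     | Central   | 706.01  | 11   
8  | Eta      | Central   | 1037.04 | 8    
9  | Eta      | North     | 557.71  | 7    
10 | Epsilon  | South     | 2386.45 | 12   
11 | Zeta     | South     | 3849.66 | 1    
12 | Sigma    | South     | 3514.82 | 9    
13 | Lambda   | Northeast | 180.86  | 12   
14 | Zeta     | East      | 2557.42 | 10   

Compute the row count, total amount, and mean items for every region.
SELECT region,
       COUNT(*) as cnt,
       SUM(amount) as total_amount,
       AVG(items) as avg_items
FROM orders
GROUP BY region

Result:
  Central: 3 records, 5152.34 total amount, 10.00 avg items
  East: 2 records, 7311.01 total amount, 9.50 avg items
  North: 2 records, 3379.74 total amount, 9.50 avg items
  Northeast: 3 records, 8006.24 total amount, 7.00 avg items
  South: 3 records, 9750.93 total amount, 7.33 avg items
  West: 1 records, 108.56 total amount, 12.00 avg items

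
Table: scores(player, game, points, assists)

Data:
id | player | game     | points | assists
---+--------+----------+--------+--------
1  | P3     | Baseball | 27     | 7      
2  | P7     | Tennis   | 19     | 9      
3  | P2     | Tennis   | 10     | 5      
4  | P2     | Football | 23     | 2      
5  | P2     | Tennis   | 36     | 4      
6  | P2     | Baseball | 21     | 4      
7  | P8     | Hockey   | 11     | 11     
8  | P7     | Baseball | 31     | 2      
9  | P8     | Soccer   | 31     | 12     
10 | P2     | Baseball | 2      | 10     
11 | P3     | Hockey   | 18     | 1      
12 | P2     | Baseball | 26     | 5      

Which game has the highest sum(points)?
SELECT game, SUM(points) as val
FROM scores
GROUP BY game
ORDER BY val DESC
LIMIT 1

Result: Baseball with sum(points) = 107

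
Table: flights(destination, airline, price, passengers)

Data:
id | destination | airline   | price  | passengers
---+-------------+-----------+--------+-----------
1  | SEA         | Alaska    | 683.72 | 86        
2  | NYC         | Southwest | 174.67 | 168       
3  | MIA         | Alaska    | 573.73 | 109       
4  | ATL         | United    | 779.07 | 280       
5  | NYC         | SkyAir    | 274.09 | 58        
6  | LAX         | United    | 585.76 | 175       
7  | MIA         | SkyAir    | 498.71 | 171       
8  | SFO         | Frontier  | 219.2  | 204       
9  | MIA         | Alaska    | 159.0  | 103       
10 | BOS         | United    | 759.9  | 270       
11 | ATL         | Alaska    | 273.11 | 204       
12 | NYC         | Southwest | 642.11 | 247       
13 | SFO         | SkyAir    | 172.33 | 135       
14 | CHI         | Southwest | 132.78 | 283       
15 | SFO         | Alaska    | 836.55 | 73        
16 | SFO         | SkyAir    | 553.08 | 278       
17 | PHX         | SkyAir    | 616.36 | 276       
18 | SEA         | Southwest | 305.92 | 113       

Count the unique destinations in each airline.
SELECT airline, COUNT(DISTINCT destination)
FROM flights
GROUP BY airline

Result:
  Alaska: 4 distinct
  Frontier: 1 distinct
  SkyAir: 4 distinct
  Southwest: 3 distinct
  United: 3 distinct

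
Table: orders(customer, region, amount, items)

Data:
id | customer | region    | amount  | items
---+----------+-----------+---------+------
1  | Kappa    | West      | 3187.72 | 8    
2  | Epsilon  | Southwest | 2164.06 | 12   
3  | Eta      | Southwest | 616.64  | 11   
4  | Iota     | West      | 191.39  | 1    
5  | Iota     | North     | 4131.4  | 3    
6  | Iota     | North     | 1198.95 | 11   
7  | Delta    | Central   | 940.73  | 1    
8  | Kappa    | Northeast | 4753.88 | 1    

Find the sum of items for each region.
SELECT region, SUM(items) as result
FROM orders
GROUP BY region

Result:
  Central: 1
  North: 14
  Northeast: 1
  Southwest: 23
  West: 9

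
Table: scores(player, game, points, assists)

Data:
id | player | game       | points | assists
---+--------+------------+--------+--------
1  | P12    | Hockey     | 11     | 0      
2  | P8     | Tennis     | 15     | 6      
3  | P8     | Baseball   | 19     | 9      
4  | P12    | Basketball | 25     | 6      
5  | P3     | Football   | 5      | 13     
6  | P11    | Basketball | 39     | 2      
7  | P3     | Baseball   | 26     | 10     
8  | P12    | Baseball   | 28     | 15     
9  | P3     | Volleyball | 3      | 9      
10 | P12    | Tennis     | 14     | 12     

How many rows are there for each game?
SELECT game, COUNT(*) as count
FROM scores
GROUP BY game

Result:
  Baseball: 3
  Basketball: 2
  Football: 1
  Hockey: 1
  Tennis: 2
  Volleyball: 1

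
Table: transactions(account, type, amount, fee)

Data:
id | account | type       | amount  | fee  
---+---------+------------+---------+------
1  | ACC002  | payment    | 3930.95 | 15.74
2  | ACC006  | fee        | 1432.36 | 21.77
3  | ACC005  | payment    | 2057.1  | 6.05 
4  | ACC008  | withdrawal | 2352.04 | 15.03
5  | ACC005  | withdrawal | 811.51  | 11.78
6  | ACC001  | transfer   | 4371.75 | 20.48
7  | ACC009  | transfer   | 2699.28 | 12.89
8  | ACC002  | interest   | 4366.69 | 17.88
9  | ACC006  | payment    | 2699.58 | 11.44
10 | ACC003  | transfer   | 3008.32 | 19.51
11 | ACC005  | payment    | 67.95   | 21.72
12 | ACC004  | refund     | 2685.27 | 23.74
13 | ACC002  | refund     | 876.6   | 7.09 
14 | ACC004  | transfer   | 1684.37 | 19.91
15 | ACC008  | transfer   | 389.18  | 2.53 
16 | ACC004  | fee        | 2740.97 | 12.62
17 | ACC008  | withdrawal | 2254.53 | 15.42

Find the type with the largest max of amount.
SELECT type, MAX(amount) as val
FROM transactions
GROUP BY type
ORDER BY val DESC
LIMIT 1

Result: transfer with max(amount) = 4371.75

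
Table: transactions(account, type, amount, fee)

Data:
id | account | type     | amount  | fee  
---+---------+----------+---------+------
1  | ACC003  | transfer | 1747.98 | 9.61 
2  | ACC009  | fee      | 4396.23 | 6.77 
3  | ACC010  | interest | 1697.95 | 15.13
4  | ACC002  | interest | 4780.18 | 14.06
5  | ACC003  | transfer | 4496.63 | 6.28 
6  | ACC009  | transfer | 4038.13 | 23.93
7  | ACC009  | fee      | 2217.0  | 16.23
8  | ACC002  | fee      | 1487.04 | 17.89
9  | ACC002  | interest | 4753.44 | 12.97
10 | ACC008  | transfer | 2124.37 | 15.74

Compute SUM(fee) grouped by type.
SELECT type, SUM(fee) as result
FROM transactions
GROUP BY type

Result:
  fee: 40.89
  interest: 42.16
  transfer: 55.56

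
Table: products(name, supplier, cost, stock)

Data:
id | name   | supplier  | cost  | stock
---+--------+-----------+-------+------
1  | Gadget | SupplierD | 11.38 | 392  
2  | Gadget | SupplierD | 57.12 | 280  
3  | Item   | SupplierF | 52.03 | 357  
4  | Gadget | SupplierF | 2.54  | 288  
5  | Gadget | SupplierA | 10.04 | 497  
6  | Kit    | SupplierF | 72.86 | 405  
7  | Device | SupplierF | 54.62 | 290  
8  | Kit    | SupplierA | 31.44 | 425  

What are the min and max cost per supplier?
SELECT supplier, MIN(cost), MAX(cost)
FROM products
GROUP BY supplier

Result:
  SupplierA: min=10.04, max=31.44
  SupplierD: min=11.38, max=57.12
  SupplierF: min=2.54, max=72.86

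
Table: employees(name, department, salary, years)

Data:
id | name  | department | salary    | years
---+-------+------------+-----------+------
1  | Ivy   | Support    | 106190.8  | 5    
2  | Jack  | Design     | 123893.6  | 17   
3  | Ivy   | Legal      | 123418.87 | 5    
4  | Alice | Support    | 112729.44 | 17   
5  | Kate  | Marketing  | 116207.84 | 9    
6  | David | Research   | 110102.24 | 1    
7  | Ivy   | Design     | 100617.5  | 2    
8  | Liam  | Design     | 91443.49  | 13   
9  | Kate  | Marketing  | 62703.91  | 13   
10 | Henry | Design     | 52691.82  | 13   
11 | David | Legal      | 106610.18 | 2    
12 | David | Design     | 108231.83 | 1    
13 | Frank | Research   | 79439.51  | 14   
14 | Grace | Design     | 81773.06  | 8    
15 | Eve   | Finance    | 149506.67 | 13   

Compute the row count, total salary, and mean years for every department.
SELECT department,
       COUNT(*) as cnt,
       SUM(salary) as total_salary,
       AVG(years) as avg_years
FROM employees
GROUP BY department

Result:
  Design: 6 records, 558651.30 total salary, 9.00 avg years
  Finance: 1 records, 149506.67 total salary, 13.00 avg years
  Legal: 2 records, 230029.05 total salary, 3.50 avg years
  Marketing: 2 records, 178911.75 total salary, 11.00 avg years
  Research: 2 records, 189541.75 total salary, 7.50 avg years
  Support: 2 records, 218920.24 total salary, 11.00 avg years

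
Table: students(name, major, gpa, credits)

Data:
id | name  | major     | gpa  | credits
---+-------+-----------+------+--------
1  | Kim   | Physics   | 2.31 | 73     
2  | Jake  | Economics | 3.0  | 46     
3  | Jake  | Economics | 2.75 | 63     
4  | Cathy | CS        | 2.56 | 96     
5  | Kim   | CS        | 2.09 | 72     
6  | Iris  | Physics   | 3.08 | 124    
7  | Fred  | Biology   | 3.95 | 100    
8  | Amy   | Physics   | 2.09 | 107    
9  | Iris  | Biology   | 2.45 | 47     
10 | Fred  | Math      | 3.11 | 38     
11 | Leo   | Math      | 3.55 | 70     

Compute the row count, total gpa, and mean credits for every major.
SELECT major,
       COUNT(*) as cnt,
       SUM(gpa) as total_gpa,
       AVG(credits) as avg_credits
FROM students
GROUP BY major

Result:
  Biology: 2 records, 6.40 total gpa, 73.50 avg credits
  CS: 2 records, 4.65 total gpa, 84.00 avg credits
  Economics: 2 records, 5.75 total gpa, 54.50 avg credits
  Math: 2 records, 6.66 total gpa, 54.00 avg credits
  Physics: 3 records, 7.48 total gpa, 101.33 avg credits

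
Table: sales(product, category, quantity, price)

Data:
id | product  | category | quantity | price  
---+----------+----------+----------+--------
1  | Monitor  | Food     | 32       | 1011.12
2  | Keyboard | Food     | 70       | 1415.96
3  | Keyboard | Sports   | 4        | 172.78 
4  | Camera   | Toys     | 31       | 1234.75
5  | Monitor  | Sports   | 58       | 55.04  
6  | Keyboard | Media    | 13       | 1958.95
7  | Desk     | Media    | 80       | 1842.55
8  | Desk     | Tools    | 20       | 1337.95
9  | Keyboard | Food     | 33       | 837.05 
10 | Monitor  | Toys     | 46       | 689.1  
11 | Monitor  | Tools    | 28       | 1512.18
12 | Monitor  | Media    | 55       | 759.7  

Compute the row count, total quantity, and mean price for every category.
SELECT category,
       COUNT(*) as cnt,
       SUM(quantity) as total_quantity,
       AVG(price) as avg_price
FROM sales
GROUP BY category

Result:
  Food: 3 records, 135 total quantity, 1088.04 avg price
  Media: 3 records, 148 total quantity, 1520.40 avg price
  Sports: 2 records, 62 total quantity, 113.91 avg price
  Tools: 2 records, 48 total quantity, 1425.07 avg price
  Toys: 2 records, 77 total quantity, 961.93 avg price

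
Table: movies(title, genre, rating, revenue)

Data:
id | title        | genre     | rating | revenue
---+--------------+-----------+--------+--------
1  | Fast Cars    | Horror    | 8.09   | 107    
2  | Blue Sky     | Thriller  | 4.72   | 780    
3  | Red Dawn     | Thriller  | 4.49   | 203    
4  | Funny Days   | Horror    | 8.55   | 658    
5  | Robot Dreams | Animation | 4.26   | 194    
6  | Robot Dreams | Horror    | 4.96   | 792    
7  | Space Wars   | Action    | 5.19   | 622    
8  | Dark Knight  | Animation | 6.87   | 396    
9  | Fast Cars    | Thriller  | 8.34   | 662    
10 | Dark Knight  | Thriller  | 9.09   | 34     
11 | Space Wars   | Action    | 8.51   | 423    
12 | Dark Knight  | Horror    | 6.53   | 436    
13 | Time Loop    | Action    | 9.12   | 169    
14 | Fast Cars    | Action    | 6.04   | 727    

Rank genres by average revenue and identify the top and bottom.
SELECT genre, AVG(revenue)
FROM movies
GROUP BY genre
ORDER BY AVG(revenue)

All groups:
  Animation: 295.00
  Thriller: 419.75
  Action: 485.25
  Horror: 498.25

Highest: Horror (498.25)
Lowest: Animation (295.00)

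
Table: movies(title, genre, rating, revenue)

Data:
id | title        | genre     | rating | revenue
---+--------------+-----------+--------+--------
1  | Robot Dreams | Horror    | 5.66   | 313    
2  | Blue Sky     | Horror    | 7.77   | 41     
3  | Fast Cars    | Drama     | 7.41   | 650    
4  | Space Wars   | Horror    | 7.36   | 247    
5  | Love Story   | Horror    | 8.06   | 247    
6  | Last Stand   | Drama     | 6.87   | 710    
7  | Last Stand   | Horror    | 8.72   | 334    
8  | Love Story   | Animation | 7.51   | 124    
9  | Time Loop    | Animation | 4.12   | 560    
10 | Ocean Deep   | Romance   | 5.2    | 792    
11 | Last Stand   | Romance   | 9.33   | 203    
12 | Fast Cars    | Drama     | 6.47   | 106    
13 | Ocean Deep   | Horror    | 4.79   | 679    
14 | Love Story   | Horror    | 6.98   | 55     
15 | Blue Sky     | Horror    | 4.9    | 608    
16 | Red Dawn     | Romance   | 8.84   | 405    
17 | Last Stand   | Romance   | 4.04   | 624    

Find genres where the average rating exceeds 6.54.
SELECT genre, AVG(rating)
FROM movies
GROUP BY genre
HAVING AVG(rating) > 6.54

Result:
  Drama: avg=6.92
  Horror: avg=6.78
  Romance: avg=6.85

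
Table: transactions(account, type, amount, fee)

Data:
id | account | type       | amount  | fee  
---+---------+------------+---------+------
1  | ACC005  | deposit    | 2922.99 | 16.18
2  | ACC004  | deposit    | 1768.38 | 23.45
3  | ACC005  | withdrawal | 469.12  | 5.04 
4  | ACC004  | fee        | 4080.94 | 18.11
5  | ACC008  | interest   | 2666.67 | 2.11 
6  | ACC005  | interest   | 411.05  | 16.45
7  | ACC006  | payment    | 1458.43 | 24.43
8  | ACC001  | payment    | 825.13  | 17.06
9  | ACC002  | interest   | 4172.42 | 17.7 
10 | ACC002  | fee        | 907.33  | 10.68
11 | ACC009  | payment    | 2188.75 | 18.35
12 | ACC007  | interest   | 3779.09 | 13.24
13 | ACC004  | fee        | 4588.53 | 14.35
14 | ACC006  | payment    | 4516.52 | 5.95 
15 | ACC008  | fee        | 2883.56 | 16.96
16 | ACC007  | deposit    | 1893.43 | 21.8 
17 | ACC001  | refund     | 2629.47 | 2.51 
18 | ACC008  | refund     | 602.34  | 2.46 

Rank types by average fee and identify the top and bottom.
SELECT type, AVG(fee)
FROM transactions
GROUP BY type
ORDER BY AVG(fee)

All groups:
  refund: 2.49
  withdrawal: 5.04
  interest: 12.38
  fee: 15.03
  payment: 16.45
  deposit: 20.48

Highest: deposit (20.48)
Lowest: refund (2.49)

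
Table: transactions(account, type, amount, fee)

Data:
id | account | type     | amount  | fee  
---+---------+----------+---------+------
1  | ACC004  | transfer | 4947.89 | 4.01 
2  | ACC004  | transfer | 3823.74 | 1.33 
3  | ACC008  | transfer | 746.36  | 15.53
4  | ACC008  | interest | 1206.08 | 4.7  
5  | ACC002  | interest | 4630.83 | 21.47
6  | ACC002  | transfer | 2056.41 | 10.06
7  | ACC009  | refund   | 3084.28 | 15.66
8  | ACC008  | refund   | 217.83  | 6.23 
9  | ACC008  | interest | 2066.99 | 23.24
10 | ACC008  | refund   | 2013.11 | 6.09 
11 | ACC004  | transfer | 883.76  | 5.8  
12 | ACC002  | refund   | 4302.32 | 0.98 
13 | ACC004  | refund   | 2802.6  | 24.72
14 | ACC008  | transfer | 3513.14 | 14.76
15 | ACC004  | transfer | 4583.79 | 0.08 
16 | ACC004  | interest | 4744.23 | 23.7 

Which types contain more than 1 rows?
SELECT type, COUNT(*) as cnt
FROM transactions
GROUP BY type
HAVING COUNT(*) > 1

Result:
  interest: 4
  refund: 5
  transfer: 7

Note: HAVING filters groups after aggregation, WHERE filters rows before.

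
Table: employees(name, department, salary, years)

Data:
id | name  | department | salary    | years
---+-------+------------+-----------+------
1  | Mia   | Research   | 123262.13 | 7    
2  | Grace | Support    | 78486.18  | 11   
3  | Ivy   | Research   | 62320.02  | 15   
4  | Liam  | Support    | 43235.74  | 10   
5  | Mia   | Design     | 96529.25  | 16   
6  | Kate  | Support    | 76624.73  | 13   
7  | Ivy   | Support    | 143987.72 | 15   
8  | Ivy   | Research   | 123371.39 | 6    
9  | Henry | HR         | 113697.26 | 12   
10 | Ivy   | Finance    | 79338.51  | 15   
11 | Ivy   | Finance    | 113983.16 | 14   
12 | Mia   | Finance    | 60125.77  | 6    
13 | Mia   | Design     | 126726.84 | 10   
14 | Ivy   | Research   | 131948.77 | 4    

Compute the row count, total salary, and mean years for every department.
SELECT department,
       COUNT(*) as cnt,
       SUM(salary) as total_salary,
       AVG(years) as avg_years
FROM employees
GROUP BY department

Result:
  Design: 2 records, 223256.09 total salary, 13.00 avg years
  Finance: 3 records, 253447.44 total salary, 11.67 avg years
  HR: 1 records, 113697.26 total salary, 12.00 avg years
  Research: 4 records, 440902.31 total salary, 8.00 avg years
  Support: 4 records, 342334.37 total salary, 12.25 avg years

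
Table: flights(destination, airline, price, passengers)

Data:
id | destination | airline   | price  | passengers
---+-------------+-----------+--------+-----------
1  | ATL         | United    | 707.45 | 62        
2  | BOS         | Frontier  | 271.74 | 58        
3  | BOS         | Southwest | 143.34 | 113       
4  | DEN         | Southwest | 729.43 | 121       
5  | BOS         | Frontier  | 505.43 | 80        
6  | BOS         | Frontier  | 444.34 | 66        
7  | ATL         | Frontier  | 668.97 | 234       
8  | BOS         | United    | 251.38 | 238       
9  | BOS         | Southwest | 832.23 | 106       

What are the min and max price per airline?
SELECT airline, MIN(price), MAX(price)
FROM flights
GROUP BY airline

Result:
  Frontier: min=271.74, max=668.97
  Southwest: min=143.34, max=832.23
  United: min=251.38, max=707.45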